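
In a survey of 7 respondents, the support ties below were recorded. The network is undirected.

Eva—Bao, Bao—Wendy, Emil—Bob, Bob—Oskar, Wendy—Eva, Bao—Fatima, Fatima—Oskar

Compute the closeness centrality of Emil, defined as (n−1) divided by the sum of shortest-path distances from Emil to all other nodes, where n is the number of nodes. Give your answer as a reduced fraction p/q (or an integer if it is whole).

3/10

Distances from Emil: Bao:4, Bob:1, Eva:5, Fatima:3, Oskar:2, Wendy:5. Sum = 20.
n = 7, so closeness = 6/20 = 3/10.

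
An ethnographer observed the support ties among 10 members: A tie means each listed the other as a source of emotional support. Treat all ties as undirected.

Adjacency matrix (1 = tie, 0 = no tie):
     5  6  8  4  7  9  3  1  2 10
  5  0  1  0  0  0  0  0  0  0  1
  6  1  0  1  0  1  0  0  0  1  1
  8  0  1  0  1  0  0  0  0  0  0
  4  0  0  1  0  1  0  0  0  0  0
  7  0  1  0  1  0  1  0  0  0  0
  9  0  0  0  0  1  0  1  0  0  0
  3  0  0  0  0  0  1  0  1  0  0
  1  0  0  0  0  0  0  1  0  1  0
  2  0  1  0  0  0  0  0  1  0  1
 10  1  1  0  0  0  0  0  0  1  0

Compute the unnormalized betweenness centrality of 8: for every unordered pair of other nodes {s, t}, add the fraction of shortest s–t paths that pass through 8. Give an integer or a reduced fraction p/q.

7/3

Pairs whose geodesics pass through 8 — 5–4: 1/2; 6–4: 1/2; 4–1: 1/3; 4–2: 1/2; 4–10: 1/2.
All other pairs contribute 0.
Summing the contributions gives betweenness(8) = 7/3.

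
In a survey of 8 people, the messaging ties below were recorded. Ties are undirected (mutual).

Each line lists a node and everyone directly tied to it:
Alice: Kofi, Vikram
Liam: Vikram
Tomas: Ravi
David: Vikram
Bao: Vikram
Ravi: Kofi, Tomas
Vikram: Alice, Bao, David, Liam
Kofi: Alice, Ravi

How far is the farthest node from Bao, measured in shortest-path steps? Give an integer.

Distances from Bao: Alice:2, David:2, Kofi:3, Liam:2, Ravi:4, Tomas:5, Vikram:1.
The largest is 5 (to Tomas), so the eccentricity of Bao is 5.

5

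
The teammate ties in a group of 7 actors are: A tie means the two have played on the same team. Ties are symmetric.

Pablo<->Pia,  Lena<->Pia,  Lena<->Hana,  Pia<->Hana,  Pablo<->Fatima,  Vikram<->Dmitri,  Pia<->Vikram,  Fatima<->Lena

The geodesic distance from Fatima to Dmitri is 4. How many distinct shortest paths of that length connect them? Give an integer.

The shortest distance is 4. The length-4 paths are: Fatima–Lena–Pia–Vikram–Dmitri; Fatima–Pablo–Pia–Vikram–Dmitri.
That gives 2 distinct shortest paths.

2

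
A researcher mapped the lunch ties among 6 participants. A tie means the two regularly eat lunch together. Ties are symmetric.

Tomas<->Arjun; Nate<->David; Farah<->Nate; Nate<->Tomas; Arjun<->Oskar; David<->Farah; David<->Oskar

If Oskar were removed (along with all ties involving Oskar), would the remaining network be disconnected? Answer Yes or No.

Even without Oskar, every remaining node can still reach every other (the residual graph is connected), so Oskar is not a cut vertex.

No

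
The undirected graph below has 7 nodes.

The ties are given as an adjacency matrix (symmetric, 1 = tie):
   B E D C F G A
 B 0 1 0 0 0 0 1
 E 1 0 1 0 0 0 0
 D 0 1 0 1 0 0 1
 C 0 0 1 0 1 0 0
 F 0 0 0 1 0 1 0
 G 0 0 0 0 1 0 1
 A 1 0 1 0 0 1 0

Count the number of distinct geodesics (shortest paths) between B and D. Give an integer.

2

The shortest distance is 2. The length-2 paths are: B–E–D; B–A–D.
That gives 2 distinct shortest paths.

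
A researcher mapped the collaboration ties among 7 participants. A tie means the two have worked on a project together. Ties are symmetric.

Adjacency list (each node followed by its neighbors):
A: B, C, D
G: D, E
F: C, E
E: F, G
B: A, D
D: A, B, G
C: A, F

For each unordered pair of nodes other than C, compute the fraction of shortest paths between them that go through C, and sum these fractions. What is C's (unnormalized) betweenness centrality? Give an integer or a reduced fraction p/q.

Pairs whose geodesics pass through C — F–D: 1/2; F–B: 1; F–A: 1; E–A: 1/2.
All other pairs contribute 0.
Summing the contributions gives betweenness(C) = 3.

3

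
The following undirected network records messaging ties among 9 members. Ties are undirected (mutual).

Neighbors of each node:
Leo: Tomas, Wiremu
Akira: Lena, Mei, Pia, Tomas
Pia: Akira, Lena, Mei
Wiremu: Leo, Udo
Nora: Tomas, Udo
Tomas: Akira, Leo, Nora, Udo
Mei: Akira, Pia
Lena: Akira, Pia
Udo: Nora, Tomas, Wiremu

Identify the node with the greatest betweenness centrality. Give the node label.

Tomas

Unnormalized betweenness of each node: Akira:31/2, Lena:0, Leo:5/2, Mei:0, Nora:0, Pia:1/2, Tomas:35/2, Udo:7/2, Wiremu:1/2.
Tomas has the largest value, 35/2, making it the main broker — the node through which the most shortest paths run.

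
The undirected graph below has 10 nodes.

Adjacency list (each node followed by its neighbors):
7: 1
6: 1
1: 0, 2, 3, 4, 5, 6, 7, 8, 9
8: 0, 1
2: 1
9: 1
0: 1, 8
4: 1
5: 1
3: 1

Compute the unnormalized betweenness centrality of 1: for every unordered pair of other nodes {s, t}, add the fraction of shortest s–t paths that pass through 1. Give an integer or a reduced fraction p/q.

Pairs whose geodesics pass through 1 — 2–9: 1; 2–6: 1; 2–5: 1; 2–0: 1; 2–3: 1; 2–8: 1; 2–4: 1; 2–7: 1; 9–6: 1; 9–5: 1; 9–0: 1; 9–3: 1; 9–8: 1; 9–4: 1 … (+21 more pairs).
All other pairs contribute 0.
Summing the contributions gives betweenness(1) = 35.

35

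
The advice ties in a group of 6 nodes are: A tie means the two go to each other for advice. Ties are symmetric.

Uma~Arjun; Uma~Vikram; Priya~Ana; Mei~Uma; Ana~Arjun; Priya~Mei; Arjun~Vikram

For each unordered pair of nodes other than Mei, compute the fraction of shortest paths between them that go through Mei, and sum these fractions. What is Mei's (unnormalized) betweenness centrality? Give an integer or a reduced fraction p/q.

Pairs whose geodesics pass through Mei — Vikram–Priya: 1/2; Uma–Priya: 1.
All other pairs contribute 0.
Summing the contributions gives betweenness(Mei) = 3/2.

3/2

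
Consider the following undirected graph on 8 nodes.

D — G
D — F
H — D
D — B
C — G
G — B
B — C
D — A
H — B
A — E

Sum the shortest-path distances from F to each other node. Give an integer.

Distances from F: A:2, B:2, C:3, D:1, E:3, G:2, H:2.
Sum = 2 + 2 + 3 + 1 + 3 + 2 + 2 = 15.

15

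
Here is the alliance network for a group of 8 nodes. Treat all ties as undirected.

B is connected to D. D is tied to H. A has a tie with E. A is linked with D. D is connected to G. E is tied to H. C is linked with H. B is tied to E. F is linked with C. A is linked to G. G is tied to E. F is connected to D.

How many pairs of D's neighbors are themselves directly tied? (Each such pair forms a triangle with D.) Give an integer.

D's neighbors: A, B, F, G, and H.
Neighbor pairs that are themselves tied: D–A–G. Each forms one triangle with D, for 1 in total.

1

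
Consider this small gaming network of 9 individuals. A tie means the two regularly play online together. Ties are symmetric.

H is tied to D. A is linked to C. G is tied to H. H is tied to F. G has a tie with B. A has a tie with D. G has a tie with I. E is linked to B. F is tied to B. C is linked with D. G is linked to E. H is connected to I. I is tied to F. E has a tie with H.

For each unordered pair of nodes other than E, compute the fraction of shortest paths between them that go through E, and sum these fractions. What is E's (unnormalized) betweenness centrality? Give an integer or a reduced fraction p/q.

4/3

Pairs whose geodesics pass through E — C–B: 1/3; D–B: 1/3; A–B: 1/3; B–H: 1/3.
All other pairs contribute 0.
Summing the contributions gives betweenness(E) = 4/3.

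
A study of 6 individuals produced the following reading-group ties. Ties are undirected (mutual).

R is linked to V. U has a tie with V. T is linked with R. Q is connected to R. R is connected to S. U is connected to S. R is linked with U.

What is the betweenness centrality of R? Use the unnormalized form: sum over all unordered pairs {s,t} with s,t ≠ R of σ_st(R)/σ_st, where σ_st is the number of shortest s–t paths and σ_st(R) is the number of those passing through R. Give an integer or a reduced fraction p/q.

Pairs whose geodesics pass through R — T–S: 1; T–V: 1; T–U: 1; T–Q: 1; S–V: 1/2; S–Q: 1; V–Q: 1; U–Q: 1.
All other pairs contribute 0.
Summing the contributions gives betweenness(R) = 15/2.

15/2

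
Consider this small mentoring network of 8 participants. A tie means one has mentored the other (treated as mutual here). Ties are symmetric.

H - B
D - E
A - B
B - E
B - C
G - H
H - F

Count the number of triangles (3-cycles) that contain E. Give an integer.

0

E's neighbors are B and D, but none of them are tied to each other, so no triangle contains E.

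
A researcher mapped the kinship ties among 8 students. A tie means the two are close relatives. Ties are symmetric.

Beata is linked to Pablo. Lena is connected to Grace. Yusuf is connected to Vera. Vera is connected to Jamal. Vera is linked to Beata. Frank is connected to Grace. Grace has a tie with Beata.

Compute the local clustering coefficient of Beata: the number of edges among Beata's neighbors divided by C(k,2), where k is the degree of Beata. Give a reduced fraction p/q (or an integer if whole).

Beata's neighbors: Grace, Pablo, and Vera (k = 3).
Possible neighbor pairs: C(3,2) = 3. Edges among them: none → e = 0.
Clustering(Beata) = 0/3 = 0.

0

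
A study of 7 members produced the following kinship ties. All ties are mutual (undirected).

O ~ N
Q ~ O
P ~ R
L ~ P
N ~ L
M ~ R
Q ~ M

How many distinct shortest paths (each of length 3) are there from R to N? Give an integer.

1

The shortest distance is 3, and the only length-3 path is R–P–L–N. So there is exactly 1 shortest path.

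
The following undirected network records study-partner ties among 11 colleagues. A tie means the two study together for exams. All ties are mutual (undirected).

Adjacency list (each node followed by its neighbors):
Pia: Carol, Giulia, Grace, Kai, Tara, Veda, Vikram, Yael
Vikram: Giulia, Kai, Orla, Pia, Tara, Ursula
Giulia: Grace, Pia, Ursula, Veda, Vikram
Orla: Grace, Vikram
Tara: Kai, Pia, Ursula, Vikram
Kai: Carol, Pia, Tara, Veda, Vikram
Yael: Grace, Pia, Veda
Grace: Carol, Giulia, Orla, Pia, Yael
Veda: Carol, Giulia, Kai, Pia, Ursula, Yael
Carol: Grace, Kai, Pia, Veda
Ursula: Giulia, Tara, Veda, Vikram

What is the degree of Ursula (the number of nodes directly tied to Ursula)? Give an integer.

4

Ursula is directly tied to Giulia, Tara, Veda, and Vikram. That is 4 neighbors, so the degree of Ursula is 4.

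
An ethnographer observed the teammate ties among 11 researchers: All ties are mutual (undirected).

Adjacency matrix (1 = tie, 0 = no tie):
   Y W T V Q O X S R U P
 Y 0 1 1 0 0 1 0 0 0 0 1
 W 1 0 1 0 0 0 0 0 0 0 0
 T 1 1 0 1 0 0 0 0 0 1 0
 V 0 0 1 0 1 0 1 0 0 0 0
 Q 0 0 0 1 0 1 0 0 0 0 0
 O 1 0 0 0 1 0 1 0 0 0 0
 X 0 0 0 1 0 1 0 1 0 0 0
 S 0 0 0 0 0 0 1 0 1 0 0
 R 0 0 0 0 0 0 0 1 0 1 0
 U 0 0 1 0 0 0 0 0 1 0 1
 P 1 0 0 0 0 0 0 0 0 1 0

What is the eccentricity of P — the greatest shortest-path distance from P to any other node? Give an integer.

Distances from P: O:2, Q:3, R:2, S:3, T:2, U:1, V:3, W:2, X:3, Y:1.
The largest is 3 (to V, Q, X, and S), so the eccentricity of P is 3.

3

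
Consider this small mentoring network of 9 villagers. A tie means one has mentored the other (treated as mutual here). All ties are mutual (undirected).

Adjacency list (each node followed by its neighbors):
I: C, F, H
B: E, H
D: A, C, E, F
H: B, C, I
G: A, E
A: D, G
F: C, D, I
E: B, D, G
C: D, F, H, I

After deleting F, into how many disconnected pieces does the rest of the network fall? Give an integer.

F's neighbors (C, D, and I) remain reachable from one another through other ties, so the rest of the network stays in one piece.

1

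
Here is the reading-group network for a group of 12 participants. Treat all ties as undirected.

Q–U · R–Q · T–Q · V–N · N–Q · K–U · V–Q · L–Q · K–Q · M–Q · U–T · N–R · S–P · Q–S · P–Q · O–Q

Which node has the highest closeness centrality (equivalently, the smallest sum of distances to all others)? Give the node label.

Farness (sum of distances to all others) for each node — K:20, L:21, M:21, N:19, O:21, P:20, Q:11, R:20, S:20, T:20, U:19, V:20.
The smallest farness is 11, for Q, so Q has the highest closeness.

Q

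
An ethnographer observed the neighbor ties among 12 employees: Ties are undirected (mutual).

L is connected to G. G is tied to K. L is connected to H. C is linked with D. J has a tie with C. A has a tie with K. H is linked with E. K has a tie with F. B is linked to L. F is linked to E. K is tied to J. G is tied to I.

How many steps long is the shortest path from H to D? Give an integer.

One shortest route is H – E – F – K – J – C – D, which uses 6 edges, and at distance 5 from H we only reach {C}, which does not include D. So d(H,D) = 6.

6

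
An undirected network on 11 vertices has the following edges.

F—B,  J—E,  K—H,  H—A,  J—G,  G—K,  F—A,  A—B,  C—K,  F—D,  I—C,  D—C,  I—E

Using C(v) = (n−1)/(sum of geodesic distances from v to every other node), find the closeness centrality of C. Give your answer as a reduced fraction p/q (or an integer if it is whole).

1/2

Distances from C: A:3, B:3, D:1, E:2, F:2, G:2, H:2, I:1, J:3, K:1. Sum = 20.
n = 11, so closeness = 10/20 = 1/2.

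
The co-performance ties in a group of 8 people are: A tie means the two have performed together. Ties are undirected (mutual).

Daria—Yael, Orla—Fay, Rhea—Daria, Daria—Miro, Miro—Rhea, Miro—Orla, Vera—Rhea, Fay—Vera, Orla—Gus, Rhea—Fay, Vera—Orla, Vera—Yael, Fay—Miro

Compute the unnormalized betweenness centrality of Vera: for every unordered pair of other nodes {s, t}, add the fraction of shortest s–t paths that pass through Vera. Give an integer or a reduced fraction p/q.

Pairs whose geodesics pass through Vera — Yael–Gus: 1; Yael–Rhea: 1/2; Yael–Fay: 1; Yael–Orla: 1; Gus–Rhea: 1/3; Rhea–Orla: 1/3.
All other pairs contribute 0.
Summing the contributions gives betweenness(Vera) = 25/6.

25/6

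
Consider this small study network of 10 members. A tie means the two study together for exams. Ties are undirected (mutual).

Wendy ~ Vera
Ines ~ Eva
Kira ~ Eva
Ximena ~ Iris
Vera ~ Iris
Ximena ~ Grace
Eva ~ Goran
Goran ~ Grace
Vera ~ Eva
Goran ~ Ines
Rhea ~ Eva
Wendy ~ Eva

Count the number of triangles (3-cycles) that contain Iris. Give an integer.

0

Iris's neighbors are Vera and Ximena, but none of them are tied to each other, so no triangle contains Iris.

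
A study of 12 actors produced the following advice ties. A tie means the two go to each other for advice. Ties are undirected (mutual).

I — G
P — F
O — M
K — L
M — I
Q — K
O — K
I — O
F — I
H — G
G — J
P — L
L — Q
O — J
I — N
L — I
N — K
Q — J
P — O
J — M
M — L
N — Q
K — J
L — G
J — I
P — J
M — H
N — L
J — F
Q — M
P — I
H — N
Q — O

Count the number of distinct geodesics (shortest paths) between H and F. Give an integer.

The shortest distance is 3. The length-3 paths are: H–M–I–F; H–N–I–F; H–G–I–F; H–M–J–F; H–G–J–F.
That gives 5 distinct shortest paths.

5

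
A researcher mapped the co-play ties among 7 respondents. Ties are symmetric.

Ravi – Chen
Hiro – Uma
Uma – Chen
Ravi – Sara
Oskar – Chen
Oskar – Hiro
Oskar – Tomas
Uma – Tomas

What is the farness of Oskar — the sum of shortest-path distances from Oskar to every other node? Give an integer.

10

Distances from Oskar: Chen:1, Hiro:1, Ravi:2, Sara:3, Tomas:1, Uma:2.
Sum = 1 + 1 + 2 + 3 + 1 + 2 = 10.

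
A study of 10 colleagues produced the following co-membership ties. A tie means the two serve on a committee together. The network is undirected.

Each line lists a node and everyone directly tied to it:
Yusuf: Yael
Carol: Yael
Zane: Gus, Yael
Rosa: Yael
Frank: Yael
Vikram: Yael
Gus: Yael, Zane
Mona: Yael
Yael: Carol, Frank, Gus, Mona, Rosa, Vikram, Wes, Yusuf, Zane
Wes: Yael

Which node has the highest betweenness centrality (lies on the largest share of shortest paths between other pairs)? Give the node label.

Yael

Unnormalized betweenness of each node: Carol:0, Frank:0, Gus:0, Mona:0, Rosa:0, Vikram:0, Wes:0, Yael:35, Yusuf:0, Zane:0.
Yael has the largest value, 35, making it the main broker — the node through which the most shortest paths run.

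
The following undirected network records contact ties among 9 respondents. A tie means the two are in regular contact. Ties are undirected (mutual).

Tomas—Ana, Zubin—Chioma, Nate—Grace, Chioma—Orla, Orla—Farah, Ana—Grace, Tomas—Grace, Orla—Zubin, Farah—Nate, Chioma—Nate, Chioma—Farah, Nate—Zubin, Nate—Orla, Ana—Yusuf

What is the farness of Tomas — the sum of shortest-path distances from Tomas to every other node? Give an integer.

Distances from Tomas: Ana:1, Chioma:3, Farah:3, Grace:1, Nate:2, Orla:3, Yusuf:2, Zubin:3.
Sum = 1 + 3 + 3 + 1 + 2 + 3 + 2 + 3 = 18.

18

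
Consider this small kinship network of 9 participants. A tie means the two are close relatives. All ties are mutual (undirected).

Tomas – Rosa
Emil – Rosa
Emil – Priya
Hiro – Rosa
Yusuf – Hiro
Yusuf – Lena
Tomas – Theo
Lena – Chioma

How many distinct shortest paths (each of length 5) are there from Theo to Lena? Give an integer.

1

The shortest distance is 5, and the only length-5 path is Theo–Tomas–Rosa–Hiro–Yusuf–Lena. So there is exactly 1 shortest path.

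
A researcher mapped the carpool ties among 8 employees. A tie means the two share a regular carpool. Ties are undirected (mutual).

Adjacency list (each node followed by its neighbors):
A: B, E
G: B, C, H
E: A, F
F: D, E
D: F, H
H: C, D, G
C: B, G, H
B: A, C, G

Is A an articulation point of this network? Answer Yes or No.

No

Even without A, every remaining node can still reach every other (the residual graph is connected), so A is not a cut vertex.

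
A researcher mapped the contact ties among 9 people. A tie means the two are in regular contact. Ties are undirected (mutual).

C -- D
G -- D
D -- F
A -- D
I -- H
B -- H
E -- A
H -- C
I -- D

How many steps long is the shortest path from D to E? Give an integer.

2

One shortest route is D – A – E, which uses 2 edges, and D and E are not directly tied, so nothing shorter exists. So d(D,E) = 2.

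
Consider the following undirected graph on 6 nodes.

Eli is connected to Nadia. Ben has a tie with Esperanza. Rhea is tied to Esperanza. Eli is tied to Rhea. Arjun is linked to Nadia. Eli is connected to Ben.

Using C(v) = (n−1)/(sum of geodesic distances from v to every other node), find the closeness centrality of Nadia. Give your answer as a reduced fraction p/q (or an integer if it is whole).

Distances from Nadia: Arjun:1, Ben:2, Eli:1, Esperanza:3, Rhea:2. Sum = 9.
n = 6, so closeness = 5/9.

5/9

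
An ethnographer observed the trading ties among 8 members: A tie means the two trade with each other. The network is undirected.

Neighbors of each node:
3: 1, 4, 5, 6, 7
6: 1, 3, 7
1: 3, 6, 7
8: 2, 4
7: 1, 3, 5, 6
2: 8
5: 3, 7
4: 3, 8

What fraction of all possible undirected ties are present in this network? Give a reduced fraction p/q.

11/28

There are 11 edges and 8 nodes, so the maximum possible is C(8,2) = 28.
Density = 11/28.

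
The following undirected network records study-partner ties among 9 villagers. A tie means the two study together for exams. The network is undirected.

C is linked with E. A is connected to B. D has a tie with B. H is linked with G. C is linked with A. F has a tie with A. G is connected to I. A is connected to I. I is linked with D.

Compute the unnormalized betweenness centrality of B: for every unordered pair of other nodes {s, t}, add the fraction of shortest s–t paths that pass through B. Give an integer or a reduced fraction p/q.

Pairs whose geodesics pass through B — A–D: 1/2; C–D: 1/2; D–E: 1/2; D–F: 1/2.
All other pairs contribute 0.
Summing the contributions gives betweenness(B) = 2.

2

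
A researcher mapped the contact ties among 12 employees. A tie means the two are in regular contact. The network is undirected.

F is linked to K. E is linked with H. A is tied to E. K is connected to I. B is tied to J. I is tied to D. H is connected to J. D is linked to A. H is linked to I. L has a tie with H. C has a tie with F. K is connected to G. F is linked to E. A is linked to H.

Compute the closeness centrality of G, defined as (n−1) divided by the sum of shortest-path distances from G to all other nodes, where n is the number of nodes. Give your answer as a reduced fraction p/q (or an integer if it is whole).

11/34

Distances from G: A:4, B:5, C:3, D:3, E:3, F:2, H:3, I:2, J:4, K:1, L:4. Sum = 34.
n = 12, so closeness = 11/34.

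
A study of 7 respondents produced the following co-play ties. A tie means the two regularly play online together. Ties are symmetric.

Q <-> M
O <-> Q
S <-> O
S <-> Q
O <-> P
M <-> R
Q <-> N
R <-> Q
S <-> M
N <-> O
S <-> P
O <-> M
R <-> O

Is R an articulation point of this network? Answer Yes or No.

No

Even without R, every remaining node can still reach every other (the residual graph is connected), so R is not a cut vertex.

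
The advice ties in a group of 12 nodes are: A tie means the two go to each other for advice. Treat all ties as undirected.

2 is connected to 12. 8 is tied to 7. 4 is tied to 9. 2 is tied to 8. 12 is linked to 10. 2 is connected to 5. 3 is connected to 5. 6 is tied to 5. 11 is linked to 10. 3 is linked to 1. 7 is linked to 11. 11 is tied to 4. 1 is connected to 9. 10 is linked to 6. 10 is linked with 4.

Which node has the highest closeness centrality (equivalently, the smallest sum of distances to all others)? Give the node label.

Farness (sum of distances to all others) for each node — 1:30, 2:24, 3:28, 4:23, 5:23, 6:24, 7:28, 8:28, 9:28, 10:21, 11:24, 12:25.
The smallest farness is 21, for 10, so 10 has the highest closeness.

10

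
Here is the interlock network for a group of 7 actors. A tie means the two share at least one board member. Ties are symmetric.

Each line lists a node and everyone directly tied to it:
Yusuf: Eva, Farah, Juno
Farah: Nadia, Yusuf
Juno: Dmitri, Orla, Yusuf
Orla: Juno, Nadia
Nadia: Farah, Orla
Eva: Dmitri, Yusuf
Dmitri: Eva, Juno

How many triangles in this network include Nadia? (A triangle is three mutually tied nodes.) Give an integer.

Nadia's neighbors are Farah and Orla, but none of them are tied to each other, so no triangle contains Nadia.

0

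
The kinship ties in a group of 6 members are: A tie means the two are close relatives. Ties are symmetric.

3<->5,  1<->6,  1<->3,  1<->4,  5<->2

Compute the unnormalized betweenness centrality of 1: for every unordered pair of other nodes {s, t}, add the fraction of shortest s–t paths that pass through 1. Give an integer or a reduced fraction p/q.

7

Pairs whose geodesics pass through 1 — 3–4: 1; 3–6: 1; 4–5: 1; 4–2: 1; 4–6: 1; 5–6: 1; 2–6: 1.
All other pairs contribute 0.
Summing the contributions gives betweenness(1) = 7.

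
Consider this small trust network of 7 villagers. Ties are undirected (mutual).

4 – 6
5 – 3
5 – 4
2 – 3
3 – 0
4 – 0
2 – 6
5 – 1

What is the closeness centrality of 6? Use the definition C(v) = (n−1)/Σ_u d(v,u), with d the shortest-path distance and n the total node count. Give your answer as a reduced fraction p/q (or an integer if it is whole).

Distances from 6: 0:2, 1:3, 2:1, 3:2, 4:1, 5:2. Sum = 11.
n = 7, so closeness = 6/11.

6/11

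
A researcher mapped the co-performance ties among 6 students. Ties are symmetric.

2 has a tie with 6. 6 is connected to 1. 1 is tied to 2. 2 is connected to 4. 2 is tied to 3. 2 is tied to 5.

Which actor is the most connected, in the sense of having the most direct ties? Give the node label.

2

Degrees — 1:2, 2:5, 3:1, 4:1, 5:1, 6:2.
The maximum is 5, attained only by 2.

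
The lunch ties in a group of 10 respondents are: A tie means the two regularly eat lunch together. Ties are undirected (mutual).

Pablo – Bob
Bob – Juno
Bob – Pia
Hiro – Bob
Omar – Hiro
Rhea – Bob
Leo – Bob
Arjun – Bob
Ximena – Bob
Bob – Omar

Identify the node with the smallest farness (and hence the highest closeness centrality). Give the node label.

Farness (sum of distances to all others) for each node — Arjun:17, Bob:9, Hiro:16, Juno:17, Leo:17, Omar:16, Pablo:17, Pia:17, Rhea:17, Ximena:17.
The smallest farness is 9, for Bob, so Bob has the highest closeness.

Bob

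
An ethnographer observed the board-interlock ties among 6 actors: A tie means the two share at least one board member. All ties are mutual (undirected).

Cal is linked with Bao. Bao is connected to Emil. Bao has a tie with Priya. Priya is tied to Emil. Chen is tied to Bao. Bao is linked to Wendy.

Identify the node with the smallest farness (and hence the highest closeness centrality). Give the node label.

Farness (sum of distances to all others) for each node — Bao:5, Cal:9, Chen:9, Emil:8, Priya:8, Wendy:9.
The smallest farness is 5, for Bao, so Bao has the highest closeness.

Bao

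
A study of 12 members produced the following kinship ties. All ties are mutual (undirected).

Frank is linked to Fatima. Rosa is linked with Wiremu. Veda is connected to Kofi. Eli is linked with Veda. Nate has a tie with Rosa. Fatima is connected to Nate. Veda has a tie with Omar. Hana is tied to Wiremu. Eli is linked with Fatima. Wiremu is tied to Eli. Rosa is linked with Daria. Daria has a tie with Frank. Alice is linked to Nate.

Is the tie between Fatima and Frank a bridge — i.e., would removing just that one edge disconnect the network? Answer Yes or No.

No

Even without that edge, Fatima still reaches Frank via Fatima – Nate – Rosa – Daria – Frank, so the network stays connected. Not a bridge.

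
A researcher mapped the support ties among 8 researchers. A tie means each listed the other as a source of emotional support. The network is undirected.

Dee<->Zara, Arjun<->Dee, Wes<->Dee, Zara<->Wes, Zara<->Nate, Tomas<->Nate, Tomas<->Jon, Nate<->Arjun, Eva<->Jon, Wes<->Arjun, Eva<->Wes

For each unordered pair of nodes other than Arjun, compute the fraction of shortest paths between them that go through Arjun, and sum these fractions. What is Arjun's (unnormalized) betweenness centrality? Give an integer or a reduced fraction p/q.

Pairs whose geodesics pass through Arjun — Tomas–Dee: 1/2; Tomas–Wes: 1/3; Nate–Dee: 1/2; Nate–Wes: 1/2; Nate–Eva: 1/3.
All other pairs contribute 0.
Summing the contributions gives betweenness(Arjun) = 13/6.

13/6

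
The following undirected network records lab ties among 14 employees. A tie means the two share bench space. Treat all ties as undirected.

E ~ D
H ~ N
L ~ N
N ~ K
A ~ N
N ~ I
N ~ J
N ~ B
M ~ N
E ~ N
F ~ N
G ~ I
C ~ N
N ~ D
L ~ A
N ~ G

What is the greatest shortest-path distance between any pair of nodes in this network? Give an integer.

Eccentricity of each node (its greatest distance to any other): A:2, B:2, C:2, D:2, E:2, F:2, G:2, H:2, I:2, J:2, K:2, L:2, M:2, N:1.
The maximum eccentricity is 2, realized for instance by the pair B–I via B – N – I. So the diameter is 2.

2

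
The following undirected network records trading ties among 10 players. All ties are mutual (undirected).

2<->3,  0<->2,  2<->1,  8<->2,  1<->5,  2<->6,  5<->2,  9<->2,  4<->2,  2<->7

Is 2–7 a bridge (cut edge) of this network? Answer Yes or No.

Yes

Without the 2–7 edge there is no alternate route between 2 and 7, so the network disconnects. It is a bridge.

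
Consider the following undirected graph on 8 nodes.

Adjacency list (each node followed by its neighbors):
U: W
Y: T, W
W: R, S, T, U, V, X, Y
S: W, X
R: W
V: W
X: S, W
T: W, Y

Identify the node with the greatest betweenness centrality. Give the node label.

W

Unnormalized betweenness of each node: R:0, S:0, T:0, U:0, V:0, W:19, X:0, Y:0.
W has the largest value, 19, making it the main broker — the node through which the most shortest paths run.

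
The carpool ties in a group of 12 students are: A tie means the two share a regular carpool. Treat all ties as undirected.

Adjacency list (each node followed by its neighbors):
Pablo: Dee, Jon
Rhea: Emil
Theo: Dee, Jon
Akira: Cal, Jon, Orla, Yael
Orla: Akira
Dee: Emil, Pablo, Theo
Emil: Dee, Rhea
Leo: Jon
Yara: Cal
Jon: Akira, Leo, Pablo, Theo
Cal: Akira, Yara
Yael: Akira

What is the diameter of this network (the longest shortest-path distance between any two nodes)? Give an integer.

7

Eccentricity of each node (its greatest distance to any other): Akira:5, Cal:6, Dee:5, Emil:6, Jon:4, Leo:5, Orla:6, Pablo:4, Rhea:7, Theo:4, Yael:6, Yara:7.
The maximum eccentricity is 7, realized for instance by the pair Rhea–Yara via Rhea – Emil – Dee – Theo – Jon – Akira – Cal – Yara. So the diameter is 7.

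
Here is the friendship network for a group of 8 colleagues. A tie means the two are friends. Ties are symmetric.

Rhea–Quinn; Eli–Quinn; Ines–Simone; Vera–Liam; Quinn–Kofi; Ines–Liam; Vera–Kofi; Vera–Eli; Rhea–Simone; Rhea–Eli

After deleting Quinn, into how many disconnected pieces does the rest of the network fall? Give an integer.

1

Quinn's neighbors (Eli, Kofi, and Rhea) remain reachable from one another through other ties, so the rest of the network stays in one piece.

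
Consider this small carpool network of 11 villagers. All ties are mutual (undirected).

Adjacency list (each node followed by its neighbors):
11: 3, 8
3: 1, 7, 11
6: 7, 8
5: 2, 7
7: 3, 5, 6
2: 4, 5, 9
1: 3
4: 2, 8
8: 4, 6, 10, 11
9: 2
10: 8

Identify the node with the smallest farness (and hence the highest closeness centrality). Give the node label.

8

Farness (sum of distances to all others) for each node — 1:31, 2:23, 3:22, 4:22, 5:23, 6:22, 7:20, 8:19, 9:32, 10:28, 11:22.
The smallest farness is 19, for 8, so 8 has the highest closeness.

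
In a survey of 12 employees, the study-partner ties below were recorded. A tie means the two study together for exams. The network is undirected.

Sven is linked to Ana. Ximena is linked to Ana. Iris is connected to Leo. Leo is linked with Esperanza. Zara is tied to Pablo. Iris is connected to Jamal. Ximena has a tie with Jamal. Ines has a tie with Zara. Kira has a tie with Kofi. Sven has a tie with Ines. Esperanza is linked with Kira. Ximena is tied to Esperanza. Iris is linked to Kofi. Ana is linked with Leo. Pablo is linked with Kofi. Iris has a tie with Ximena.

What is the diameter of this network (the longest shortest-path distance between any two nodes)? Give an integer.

4

Eccentricity of each node (its greatest distance to any other): Ana:4, Esperanza:4, Ines:4, Iris:4, Jamal:4, Kira:4, Kofi:4, Leo:4, Pablo:4, Sven:4, Ximena:4, Zara:4.
The maximum eccentricity is 4, realized for instance by the pair Leo–Zara via Leo – Ana – Sven – Ines – Zara. So the diameter is 4.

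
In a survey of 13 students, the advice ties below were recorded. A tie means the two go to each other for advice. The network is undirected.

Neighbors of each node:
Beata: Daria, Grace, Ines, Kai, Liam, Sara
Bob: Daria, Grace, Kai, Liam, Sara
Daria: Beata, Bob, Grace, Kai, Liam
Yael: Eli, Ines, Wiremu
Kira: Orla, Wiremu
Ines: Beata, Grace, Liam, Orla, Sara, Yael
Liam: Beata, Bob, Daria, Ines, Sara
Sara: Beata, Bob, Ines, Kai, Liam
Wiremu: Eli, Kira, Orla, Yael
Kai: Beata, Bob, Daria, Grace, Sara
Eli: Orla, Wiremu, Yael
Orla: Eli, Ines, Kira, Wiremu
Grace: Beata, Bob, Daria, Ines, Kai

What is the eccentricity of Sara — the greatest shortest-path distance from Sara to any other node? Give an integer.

3

Distances from Sara: Beata:1, Bob:1, Daria:2, Eli:3, Grace:2, Ines:1, Kai:1, Kira:3, Liam:1, Orla:2, Wiremu:3, Yael:2.
The largest is 3 (to Eli, Kira, and Wiremu), so the eccentricity of Sara is 3.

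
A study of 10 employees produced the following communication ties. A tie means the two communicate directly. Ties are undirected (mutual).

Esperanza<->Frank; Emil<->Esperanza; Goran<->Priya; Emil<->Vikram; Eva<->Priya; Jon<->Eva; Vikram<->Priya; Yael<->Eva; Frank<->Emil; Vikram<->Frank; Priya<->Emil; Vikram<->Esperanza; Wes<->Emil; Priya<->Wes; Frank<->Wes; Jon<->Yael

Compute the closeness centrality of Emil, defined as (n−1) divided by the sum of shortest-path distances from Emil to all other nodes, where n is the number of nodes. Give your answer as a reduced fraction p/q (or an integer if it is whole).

Distances from Emil: Esperanza:1, Eva:2, Frank:1, Goran:2, Jon:3, Priya:1, Vikram:1, Wes:1, Yael:3. Sum = 15.
n = 10, so closeness = 9/15 = 3/5.

3/5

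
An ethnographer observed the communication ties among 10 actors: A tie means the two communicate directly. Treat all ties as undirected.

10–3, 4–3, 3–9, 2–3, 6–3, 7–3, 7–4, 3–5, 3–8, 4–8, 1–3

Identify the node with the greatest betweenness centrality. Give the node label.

Unnormalized betweenness of each node: 1:0, 2:0, 3:67/2, 4:1/2, 5:0, 6:0, 7:0, 8:0, 9:0, 10:0.
3 has the largest value, 67/2, making it the main broker — the node through which the most shortest paths run.

3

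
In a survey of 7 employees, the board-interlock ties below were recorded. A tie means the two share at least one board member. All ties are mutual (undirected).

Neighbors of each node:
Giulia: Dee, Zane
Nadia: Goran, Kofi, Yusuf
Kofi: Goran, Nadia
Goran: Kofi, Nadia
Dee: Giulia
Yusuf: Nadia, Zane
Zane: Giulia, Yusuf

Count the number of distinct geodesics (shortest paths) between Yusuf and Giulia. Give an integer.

The shortest distance is 2, and the only length-2 path is Yusuf–Zane–Giulia. So there is exactly 1 shortest path.

1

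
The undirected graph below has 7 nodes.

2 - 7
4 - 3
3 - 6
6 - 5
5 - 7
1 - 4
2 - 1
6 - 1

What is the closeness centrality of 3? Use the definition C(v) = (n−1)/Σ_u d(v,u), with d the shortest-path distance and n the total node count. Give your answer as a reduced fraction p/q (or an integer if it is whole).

1/2

Distances from 3: 1:2, 2:3, 4:1, 5:2, 6:1, 7:3. Sum = 12.
n = 7, so closeness = 6/12 = 1/2.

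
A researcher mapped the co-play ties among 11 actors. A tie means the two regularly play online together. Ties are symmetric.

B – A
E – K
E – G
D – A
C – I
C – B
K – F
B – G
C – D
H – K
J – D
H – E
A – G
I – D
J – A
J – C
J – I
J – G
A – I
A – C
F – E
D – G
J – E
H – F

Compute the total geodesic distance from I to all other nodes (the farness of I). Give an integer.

19

Distances from I: A:1, B:2, C:1, D:1, E:2, F:3, G:2, H:3, J:1, K:3.
Sum = 1 + 2 + 1 + 1 + 2 + 3 + 2 + 3 + 1 + 3 = 19.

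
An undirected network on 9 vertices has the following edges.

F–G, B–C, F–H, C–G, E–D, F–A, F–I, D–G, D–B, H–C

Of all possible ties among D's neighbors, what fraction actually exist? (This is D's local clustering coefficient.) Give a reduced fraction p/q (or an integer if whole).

D's neighbors: B, E, and G (k = 3).
Possible neighbor pairs: C(3,2) = 3. Edges among them: none → e = 0.
Clustering(D) = 0/3 = 0.

0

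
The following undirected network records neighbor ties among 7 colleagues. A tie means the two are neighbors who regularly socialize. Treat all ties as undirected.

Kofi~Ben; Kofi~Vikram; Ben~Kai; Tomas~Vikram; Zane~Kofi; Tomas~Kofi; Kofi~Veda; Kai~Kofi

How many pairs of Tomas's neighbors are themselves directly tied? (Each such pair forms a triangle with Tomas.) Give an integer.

Tomas's neighbors: Kofi and Vikram.
Neighbor pairs that are themselves tied: Tomas–Kofi–Vikram. Each forms one triangle with Tomas, for 1 in total.

1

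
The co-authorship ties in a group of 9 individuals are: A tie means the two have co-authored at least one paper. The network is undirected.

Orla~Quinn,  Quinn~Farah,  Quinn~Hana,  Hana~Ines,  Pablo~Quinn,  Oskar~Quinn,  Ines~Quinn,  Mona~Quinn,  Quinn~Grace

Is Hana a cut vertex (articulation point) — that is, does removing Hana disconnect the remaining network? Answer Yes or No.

Even without Hana, every remaining node can still reach every other (the residual graph is connected), so Hana is not a cut vertex.

No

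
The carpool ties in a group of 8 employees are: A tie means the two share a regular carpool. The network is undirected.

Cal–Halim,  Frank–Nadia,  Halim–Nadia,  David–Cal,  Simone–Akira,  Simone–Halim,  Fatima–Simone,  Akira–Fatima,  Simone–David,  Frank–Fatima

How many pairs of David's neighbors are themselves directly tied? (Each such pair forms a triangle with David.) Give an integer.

David's neighbors are Cal and Simone, but none of them are tied to each other, so no triangle contains David.

0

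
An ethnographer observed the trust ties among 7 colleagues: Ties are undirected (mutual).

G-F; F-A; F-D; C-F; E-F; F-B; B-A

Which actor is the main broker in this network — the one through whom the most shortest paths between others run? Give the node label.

F

Unnormalized betweenness of each node: A:0, B:0, C:0, D:0, E:0, F:14, G:0.
F has the largest value, 14, making it the main broker — the node through which the most shortest paths run.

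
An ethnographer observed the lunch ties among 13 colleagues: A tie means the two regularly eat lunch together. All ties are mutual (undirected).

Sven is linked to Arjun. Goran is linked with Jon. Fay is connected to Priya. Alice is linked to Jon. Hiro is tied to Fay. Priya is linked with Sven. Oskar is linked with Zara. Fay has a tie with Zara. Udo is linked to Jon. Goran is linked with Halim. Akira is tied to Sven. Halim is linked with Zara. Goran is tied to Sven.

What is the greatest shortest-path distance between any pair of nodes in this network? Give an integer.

Eccentricity of each node (its greatest distance to any other): Akira:5, Alice:6, Arjun:5, Fay:5, Goran:4, Halim:3, Hiro:6, Jon:5, Oskar:5, Priya:4, Sven:4, Udo:6, Zara:4.
The maximum eccentricity is 6, realized for instance by the pair Hiro–Udo via Hiro – Fay – Zara – Halim – Goran – Jon – Udo. So the diameter is 6.

6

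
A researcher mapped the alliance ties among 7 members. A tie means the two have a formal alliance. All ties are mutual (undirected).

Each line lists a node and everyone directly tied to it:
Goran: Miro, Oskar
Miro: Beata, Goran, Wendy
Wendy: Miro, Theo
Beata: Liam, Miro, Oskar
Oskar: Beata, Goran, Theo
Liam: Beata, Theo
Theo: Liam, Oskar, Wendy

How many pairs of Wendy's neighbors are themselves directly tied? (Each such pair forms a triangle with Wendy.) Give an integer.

Wendy's neighbors are Miro and Theo, but none of them are tied to each other, so no triangle contains Wendy.

0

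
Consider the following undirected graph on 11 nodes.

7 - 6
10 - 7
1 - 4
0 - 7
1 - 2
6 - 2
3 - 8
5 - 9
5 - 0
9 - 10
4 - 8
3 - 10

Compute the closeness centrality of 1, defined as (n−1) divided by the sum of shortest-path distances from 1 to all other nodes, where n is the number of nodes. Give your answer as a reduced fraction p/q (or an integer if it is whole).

1/3

Distances from 1: 0:4, 2:1, 3:3, 4:1, 5:5, 6:2, 7:3, 8:2, 9:5, 10:4. Sum = 30.
n = 11, so closeness = 10/30 = 1/3.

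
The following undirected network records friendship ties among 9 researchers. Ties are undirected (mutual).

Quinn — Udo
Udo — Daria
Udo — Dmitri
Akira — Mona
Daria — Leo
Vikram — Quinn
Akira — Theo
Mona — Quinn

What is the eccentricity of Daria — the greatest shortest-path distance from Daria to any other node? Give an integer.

5

Distances from Daria: Akira:4, Dmitri:2, Leo:1, Mona:3, Quinn:2, Theo:5, Udo:1, Vikram:3.
The largest is 5 (to Theo), so the eccentricity of Daria is 5.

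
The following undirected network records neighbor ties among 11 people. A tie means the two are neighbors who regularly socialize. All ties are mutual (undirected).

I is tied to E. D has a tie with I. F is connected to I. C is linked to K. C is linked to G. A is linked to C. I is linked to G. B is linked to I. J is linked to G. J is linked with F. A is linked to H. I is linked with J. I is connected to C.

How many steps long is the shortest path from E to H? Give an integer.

4

One shortest route is E – I – C – A – H, which uses 4 edges, and at distance 3 from E we only reach {A, K}, which does not include H. So d(E,H) = 4.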